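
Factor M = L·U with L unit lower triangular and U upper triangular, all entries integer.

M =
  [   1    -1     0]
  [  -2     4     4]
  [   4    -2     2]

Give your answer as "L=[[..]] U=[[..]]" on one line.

  row1 -= -2·row0 → [0,2,4]
  row2 -= 4·row0 → [0,2,2]
  row2 -= 1·row1 → [0,0,-2]

L=[[1,0,0],[-2,1,0],[4,1,1]] U=[[1,-1,0],[0,2,4],[0,0,-2]]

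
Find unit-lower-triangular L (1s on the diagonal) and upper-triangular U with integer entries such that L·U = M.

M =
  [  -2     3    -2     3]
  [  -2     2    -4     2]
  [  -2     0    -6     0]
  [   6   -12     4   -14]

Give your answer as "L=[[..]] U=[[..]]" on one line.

L=[[1,0,0,0],[1,1,0,0],[1,3,1,0],[-3,3,2,1]] U=[[-2,3,-2,3],[0,-1,-2,-1],[0,0,2,0],[0,0,0,-2]]

  row1 -= 1·row0 → [0,-1,-2,-1]
  row2 -= 1·row0 → [0,-3,-4,-3]
  row3 -= -3·row0 → [0,-3,-2,-5]
  row2 -= 3·row1 → [0,0,2,0]
  row3 -= 3·row1 → [0,0,4,-2]
  row3 -= 2·row2 → [0,0,0,-2]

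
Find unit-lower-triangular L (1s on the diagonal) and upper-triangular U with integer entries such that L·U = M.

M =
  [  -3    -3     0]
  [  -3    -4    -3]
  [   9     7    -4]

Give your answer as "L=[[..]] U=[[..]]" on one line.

  R1 -= 1·R0 → [0,-1,-3]
  R2 -= -3·R0 → [0,-2,-4]
  R2 -= 2·R1 → [0,0,2]

L=[[1,0,0],[1,1,0],[-3,2,1]] U=[[-3,-3,0],[0,-1,-3],[0,0,2]]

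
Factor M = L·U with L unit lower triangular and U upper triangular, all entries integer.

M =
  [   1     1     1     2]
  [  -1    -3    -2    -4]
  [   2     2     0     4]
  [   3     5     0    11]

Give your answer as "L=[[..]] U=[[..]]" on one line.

L=[[1,0,0,0],[-1,1,0,0],[2,0,1,0],[3,-1,2,1]] U=[[1,1,1,2],[0,-2,-1,-2],[0,0,-2,0],[0,0,0,3]]

  r1 -= -1·r0 → [0,-2,-1,-2]
  r2 -= 2·r0 → [0,0,-2,0]
  r3 -= 3·r0 → [0,2,-3,5]
  r2 -= 0·r1 → [0,0,-2,0]
  r3 -= -1·r1 → [0,0,-4,3]
  r3 -= 2·r2 → [0,0,0,3]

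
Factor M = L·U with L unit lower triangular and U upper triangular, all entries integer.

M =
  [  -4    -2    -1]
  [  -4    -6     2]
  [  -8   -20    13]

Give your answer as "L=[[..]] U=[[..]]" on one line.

L=[[1,0,0],[1,1,0],[2,4,1]] U=[[-4,-2,-1],[0,-4,3],[0,0,3]]

  R1 -= 1·R0 → [0,-4,3]
  R2 -= 2·R0 → [0,-16,15]
  R2 -= 4·R1 → [0,0,3]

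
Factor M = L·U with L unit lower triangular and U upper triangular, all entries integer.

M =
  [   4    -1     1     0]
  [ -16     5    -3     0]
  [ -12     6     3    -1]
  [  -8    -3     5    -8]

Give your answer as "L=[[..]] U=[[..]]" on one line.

L=[[1,0,0,0],[-4,1,0,0],[-3,3,1,0],[-2,-5,4,1]] U=[[4,-1,1,0],[0,1,1,0],[0,0,3,-1],[0,0,0,-4]]

  row1 -= -4·row0 → [0,1,1,0]
  row2 -= -3·row0 → [0,3,6,-1]
  row3 -= -2·row0 → [0,-5,7,-8]
  row2 -= 3·row1 → [0,0,3,-1]
  row3 -= -5·row1 → [0,0,12,-8]
  row3 -= 4·row2 → [0,0,0,-4]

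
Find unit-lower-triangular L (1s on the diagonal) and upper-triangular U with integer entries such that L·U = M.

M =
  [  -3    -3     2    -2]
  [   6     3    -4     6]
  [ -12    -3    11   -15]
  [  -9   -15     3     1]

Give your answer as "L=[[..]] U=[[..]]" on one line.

  r1 -= -2·r0 → [0,-3,0,2]
  r2 -= 4·r0 → [0,9,3,-7]
  r3 -= 3·r0 → [0,-6,-3,7]
  r2 -= -3·r1 → [0,0,3,-1]
  r3 -= 2·r1 → [0,0,-3,3]
  r3 -= -1·r2 → [0,0,0,2]

L=[[1,0,0,0],[-2,1,0,0],[4,-3,1,0],[3,2,-1,1]] U=[[-3,-3,2,-2],[0,-3,0,2],[0,0,3,-1],[0,0,0,2]]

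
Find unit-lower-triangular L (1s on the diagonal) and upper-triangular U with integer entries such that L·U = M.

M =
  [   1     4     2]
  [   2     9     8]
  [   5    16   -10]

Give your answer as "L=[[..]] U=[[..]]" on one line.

  r1 -= 2·r0 → [0,1,4]
  r2 -= 5·r0 → [0,-4,-20]
  r2 -= -4·r1 → [0,0,-4]

L=[[1,0,0],[2,1,0],[5,-4,1]] U=[[1,4,2],[0,1,4],[0,0,-4]]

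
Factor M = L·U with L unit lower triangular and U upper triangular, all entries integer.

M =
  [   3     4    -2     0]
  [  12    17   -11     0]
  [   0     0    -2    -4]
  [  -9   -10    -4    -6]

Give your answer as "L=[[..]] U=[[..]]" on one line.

L=[[1,0,0,0],[4,1,0,0],[0,0,1,0],[-3,2,2,1]] U=[[3,4,-2,0],[0,1,-3,0],[0,0,-2,-4],[0,0,0,2]]

  row1 -= 4·row0 → [0,1,-3,0]
  row2 -= 0·row0 → [0,0,-2,-4]
  row3 -= -3·row0 → [0,2,-10,-6]
  row2 -= 0·row1 → [0,0,-2,-4]
  row3 -= 2·row1 → [0,0,-4,-6]
  row3 -= 2·row2 → [0,0,0,2]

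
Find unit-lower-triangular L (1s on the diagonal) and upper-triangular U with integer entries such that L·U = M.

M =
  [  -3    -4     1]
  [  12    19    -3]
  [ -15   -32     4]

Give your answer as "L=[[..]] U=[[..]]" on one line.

  R1 -= -4·R0 → [0,3,1]
  R2 -= 5·R0 → [0,-12,-1]
  R2 -= -4·R1 → [0,0,3]

L=[[1,0,0],[-4,1,0],[5,-4,1]] U=[[-3,-4,1],[0,3,1],[0,0,3]]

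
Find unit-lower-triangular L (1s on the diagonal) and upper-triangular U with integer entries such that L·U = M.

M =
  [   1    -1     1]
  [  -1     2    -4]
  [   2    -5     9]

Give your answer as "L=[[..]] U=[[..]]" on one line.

L=[[1,0,0],[-1,1,0],[2,-3,1]] U=[[1,-1,1],[0,1,-3],[0,0,-2]]

  R1 -= -1·R0 → [0,1,-3]
  R2 -= 2·R0 → [0,-3,7]
  R2 -= -3·R1 → [0,0,-2]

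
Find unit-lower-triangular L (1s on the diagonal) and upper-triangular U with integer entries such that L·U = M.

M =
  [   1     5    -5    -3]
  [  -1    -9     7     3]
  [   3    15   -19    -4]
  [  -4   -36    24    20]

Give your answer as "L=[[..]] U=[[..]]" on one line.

  r1 -= -1·r0 → [0,-4,2,0]
  r2 -= 3·r0 → [0,0,-4,5]
  r3 -= -4·r0 → [0,-16,4,8]
  r2 -= 0·r1 → [0,0,-4,5]
  r3 -= 4·r1 → [0,0,-4,8]
  r3 -= 1·r2 → [0,0,0,3]

L=[[1,0,0,0],[-1,1,0,0],[3,0,1,0],[-4,4,1,1]] U=[[1,5,-5,-3],[0,-4,2,0],[0,0,-4,5],[0,0,0,3]]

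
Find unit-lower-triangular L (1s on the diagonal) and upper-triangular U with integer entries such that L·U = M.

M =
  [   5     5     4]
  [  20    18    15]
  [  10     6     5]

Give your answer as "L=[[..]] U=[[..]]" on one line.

  R1 -= 4·R0 → [0,-2,-1]
  R2 -= 2·R0 → [0,-4,-3]
  R2 -= 2·R1 → [0,0,-1]

L=[[1,0,0],[4,1,0],[2,2,1]] U=[[5,5,4],[0,-2,-1],[0,0,-1]]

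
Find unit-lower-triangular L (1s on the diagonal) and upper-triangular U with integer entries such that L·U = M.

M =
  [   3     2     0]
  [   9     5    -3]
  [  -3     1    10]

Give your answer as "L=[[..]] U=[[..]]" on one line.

L=[[1,0,0],[3,1,0],[-1,-3,1]] U=[[3,2,0],[0,-1,-3],[0,0,1]]

  r1 -= 3·r0 → [0,-1,-3]
  r2 -= -1·r0 → [0,3,10]
  r2 -= -3·r1 → [0,0,1]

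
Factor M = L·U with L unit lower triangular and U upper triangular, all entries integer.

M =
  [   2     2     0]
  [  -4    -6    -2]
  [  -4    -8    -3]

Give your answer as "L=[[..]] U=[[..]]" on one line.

  row1 -= -2·row0 → [0,-2,-2]
  row2 -= -2·row0 → [0,-4,-3]
  row2 -= 2·row1 → [0,0,1]

L=[[1,0,0],[-2,1,0],[-2,2,1]] U=[[2,2,0],[0,-2,-2],[0,0,1]]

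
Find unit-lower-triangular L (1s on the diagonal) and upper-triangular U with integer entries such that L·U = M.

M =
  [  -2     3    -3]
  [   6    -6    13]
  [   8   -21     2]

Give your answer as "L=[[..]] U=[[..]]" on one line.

L=[[1,0,0],[-3,1,0],[-4,-3,1]] U=[[-2,3,-3],[0,3,4],[0,0,2]]

  r1 -= -3·r0 → [0,3,4]
  r2 -= -4·r0 → [0,-9,-10]
  r2 -= -3·r1 → [0,0,2]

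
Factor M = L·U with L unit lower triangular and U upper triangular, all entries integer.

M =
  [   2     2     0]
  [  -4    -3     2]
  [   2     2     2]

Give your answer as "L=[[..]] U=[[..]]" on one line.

L=[[1,0,0],[-2,1,0],[1,0,1]] U=[[2,2,0],[0,1,2],[0,0,2]]

  r1 -= -2·r0 → [0,1,2]
  r2 -= 1·r0 → [0,0,2]
  r2 -= 0·r1 → [0,0,2]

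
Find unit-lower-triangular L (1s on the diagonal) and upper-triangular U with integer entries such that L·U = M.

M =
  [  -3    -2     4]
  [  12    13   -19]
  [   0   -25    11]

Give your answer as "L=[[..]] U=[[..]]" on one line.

  R1 -= -4·R0 → [0,5,-3]
  R2 -= 0·R0 → [0,-25,11]
  R2 -= -5·R1 → [0,0,-4]

L=[[1,0,0],[-4,1,0],[0,-5,1]] U=[[-3,-2,4],[0,5,-3],[0,0,-4]]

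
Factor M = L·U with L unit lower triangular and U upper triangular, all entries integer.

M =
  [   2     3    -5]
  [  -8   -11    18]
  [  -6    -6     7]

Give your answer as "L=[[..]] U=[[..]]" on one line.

L=[[1,0,0],[-4,1,0],[-3,3,1]] U=[[2,3,-5],[0,1,-2],[0,0,-2]]

  row1 -= -4·row0 → [0,1,-2]
  row2 -= -3·row0 → [0,3,-8]
  row2 -= 3·row1 → [0,0,-2]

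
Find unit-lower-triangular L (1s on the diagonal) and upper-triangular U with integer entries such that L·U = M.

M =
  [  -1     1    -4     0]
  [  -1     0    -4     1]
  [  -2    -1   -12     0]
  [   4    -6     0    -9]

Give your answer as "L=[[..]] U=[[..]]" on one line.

L=[[1,0,0,0],[1,1,0,0],[2,3,1,0],[-4,2,4,1]] U=[[-1,1,-4,0],[0,-1,0,1],[0,0,-4,-3],[0,0,0,1]]

  row1 -= 1·row0 → [0,-1,0,1]
  row2 -= 2·row0 → [0,-3,-4,0]
  row3 -= -4·row0 → [0,-2,-16,-9]
  row2 -= 3·row1 → [0,0,-4,-3]
  row3 -= 2·row1 → [0,0,-16,-11]
  row3 -= 4·row2 → [0,0,0,1]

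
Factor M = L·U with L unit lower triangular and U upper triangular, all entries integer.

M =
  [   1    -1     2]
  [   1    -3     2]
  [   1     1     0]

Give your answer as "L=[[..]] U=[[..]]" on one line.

  R1 -= 1·R0 → [0,-2,0]
  R2 -= 1·R0 → [0,2,-2]
  R2 -= -1·R1 → [0,0,-2]

L=[[1,0,0],[1,1,0],[1,-1,1]] U=[[1,-1,2],[0,-2,0],[0,0,-2]]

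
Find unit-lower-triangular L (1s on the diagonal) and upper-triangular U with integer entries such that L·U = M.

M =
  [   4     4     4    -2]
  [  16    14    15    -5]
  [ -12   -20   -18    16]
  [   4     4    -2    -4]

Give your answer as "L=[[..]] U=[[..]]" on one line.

L=[[1,0,0,0],[4,1,0,0],[-3,4,1,0],[1,0,3,1]] U=[[4,4,4,-2],[0,-2,-1,3],[0,0,-2,-2],[0,0,0,4]]

  r1 -= 4·r0 → [0,-2,-1,3]
  r2 -= -3·r0 → [0,-8,-6,10]
  r3 -= 1·r0 → [0,0,-6,-2]
  r2 -= 4·r1 → [0,0,-2,-2]
  r3 -= 0·r1 → [0,0,-6,-2]
  r3 -= 3·r2 → [0,0,0,4]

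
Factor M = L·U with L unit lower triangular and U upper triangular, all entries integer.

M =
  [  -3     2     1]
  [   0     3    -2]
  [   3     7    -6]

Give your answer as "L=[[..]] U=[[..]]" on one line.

L=[[1,0,0],[0,1,0],[-1,3,1]] U=[[-3,2,1],[0,3,-2],[0,0,1]]

  r1 -= 0·r0 → [0,3,-2]
  r2 -= -1·r0 → [0,9,-5]
  r2 -= 3·r1 → [0,0,1]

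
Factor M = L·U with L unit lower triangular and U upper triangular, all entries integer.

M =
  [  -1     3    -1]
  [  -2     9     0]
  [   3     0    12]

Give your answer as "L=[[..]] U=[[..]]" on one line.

L=[[1,0,0],[2,1,0],[-3,3,1]] U=[[-1,3,-1],[0,3,2],[0,0,3]]

  R1 -= 2·R0 → [0,3,2]
  R2 -= -3·R0 → [0,9,9]
  R2 -= 3·R1 → [0,0,3]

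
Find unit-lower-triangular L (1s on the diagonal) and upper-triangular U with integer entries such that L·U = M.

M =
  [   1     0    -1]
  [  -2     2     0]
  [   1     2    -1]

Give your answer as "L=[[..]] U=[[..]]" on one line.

  R1 -= -2·R0 → [0,2,-2]
  R2 -= 1·R0 → [0,2,0]
  R2 -= 1·R1 → [0,0,2]

L=[[1,0,0],[-2,1,0],[1,1,1]] U=[[1,0,-1],[0,2,-2],[0,0,2]]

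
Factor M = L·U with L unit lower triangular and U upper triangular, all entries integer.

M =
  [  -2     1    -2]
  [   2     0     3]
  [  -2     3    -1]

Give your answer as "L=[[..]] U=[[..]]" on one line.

L=[[1,0,0],[-1,1,0],[1,2,1]] U=[[-2,1,-2],[0,1,1],[0,0,-1]]

  R1 -= -1·R0 → [0,1,1]
  R2 -= 1·R0 → [0,2,1]
  R2 -= 2·R1 → [0,0,-1]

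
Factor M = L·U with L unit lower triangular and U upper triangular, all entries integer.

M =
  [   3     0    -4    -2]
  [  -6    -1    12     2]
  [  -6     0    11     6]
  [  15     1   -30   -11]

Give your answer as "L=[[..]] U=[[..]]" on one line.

L=[[1,0,0,0],[-2,1,0,0],[-2,0,1,0],[5,-1,-2,1]] U=[[3,0,-4,-2],[0,-1,4,-2],[0,0,3,2],[0,0,0,1]]

  row1 -= -2·row0 → [0,-1,4,-2]
  row2 -= -2·row0 → [0,0,3,2]
  row3 -= 5·row0 → [0,1,-10,-1]
  row2 -= 0·row1 → [0,0,3,2]
  row3 -= -1·row1 → [0,0,-6,-3]
  row3 -= -2·row2 → [0,0,0,1]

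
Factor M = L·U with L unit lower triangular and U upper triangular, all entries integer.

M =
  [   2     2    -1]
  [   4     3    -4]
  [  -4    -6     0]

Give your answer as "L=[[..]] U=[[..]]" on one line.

  row1 -= 2·row0 → [0,-1,-2]
  row2 -= -2·row0 → [0,-2,-2]
  row2 -= 2·row1 → [0,0,2]

L=[[1,0,0],[2,1,0],[-2,2,1]] U=[[2,2,-1],[0,-1,-2],[0,0,2]]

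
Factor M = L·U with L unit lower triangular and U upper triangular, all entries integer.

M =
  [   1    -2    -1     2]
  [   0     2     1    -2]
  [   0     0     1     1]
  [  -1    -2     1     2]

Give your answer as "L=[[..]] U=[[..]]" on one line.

L=[[1,0,0,0],[0,1,0,0],[0,0,1,0],[-1,-2,2,1]] U=[[1,-2,-1,2],[0,2,1,-2],[0,0,1,1],[0,0,0,-2]]

  R1 -= 0·R0 → [0,2,1,-2]
  R2 -= 0·R0 → [0,0,1,1]
  R3 -= -1·R0 → [0,-4,0,4]
  R2 -= 0·R1 → [0,0,1,1]
  R3 -= -2·R1 → [0,0,2,0]
  R3 -= 2·R2 → [0,0,0,-2]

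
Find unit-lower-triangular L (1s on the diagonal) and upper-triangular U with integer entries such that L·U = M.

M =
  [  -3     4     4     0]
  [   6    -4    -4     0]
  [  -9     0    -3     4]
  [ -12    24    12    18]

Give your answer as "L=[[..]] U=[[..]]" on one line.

L=[[1,0,0,0],[-2,1,0,0],[3,-3,1,0],[4,2,4,1]] U=[[-3,4,4,0],[0,4,4,0],[0,0,-3,4],[0,0,0,2]]

  r1 -= -2·r0 → [0,4,4,0]
  r2 -= 3·r0 → [0,-12,-15,4]
  r3 -= 4·r0 → [0,8,-4,18]
  r2 -= -3·r1 → [0,0,-3,4]
  r3 -= 2·r1 → [0,0,-12,18]
  r3 -= 4·r2 → [0,0,0,2]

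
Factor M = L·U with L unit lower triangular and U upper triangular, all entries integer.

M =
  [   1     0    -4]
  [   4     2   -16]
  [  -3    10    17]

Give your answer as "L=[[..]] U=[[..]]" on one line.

  R1 -= 4·R0 → [0,2,0]
  R2 -= -3·R0 → [0,10,5]
  R2 -= 5·R1 → [0,0,5]

L=[[1,0,0],[4,1,0],[-3,5,1]] U=[[1,0,-4],[0,2,0],[0,0,5]]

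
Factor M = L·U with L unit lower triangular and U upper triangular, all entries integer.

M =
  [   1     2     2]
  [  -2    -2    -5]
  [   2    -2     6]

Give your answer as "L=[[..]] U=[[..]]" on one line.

  r1 -= -2·r0 → [0,2,-1]
  r2 -= 2·r0 → [0,-6,2]
  r2 -= -3·r1 → [0,0,-1]

L=[[1,0,0],[-2,1,0],[2,-3,1]] U=[[1,2,2],[0,2,-1],[0,0,-1]]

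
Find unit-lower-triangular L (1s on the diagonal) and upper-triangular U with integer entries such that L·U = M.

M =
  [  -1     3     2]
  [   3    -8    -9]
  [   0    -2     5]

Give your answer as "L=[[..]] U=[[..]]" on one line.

L=[[1,0,0],[-3,1,0],[0,-2,1]] U=[[-1,3,2],[0,1,-3],[0,0,-1]]

  R1 -= -3·R0 → [0,1,-3]
  R2 -= 0·R0 → [0,-2,5]
  R2 -= -2·R1 → [0,0,-1]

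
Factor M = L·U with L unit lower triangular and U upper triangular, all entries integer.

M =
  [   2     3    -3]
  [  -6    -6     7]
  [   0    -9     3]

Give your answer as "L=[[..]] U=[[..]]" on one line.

L=[[1,0,0],[-3,1,0],[0,-3,1]] U=[[2,3,-3],[0,3,-2],[0,0,-3]]

  R1 -= -3·R0 → [0,3,-2]
  R2 -= 0·R0 → [0,-9,3]
  R2 -= -3·R1 → [0,0,-3]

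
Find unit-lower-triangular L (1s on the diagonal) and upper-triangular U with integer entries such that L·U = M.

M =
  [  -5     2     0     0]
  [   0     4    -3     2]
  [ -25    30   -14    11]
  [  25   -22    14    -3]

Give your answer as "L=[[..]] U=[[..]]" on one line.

L=[[1,0,0,0],[0,1,0,0],[5,5,1,0],[-5,-3,5,1]] U=[[-5,2,0,0],[0,4,-3,2],[0,0,1,1],[0,0,0,-2]]

  row1 -= 0·row0 → [0,4,-3,2]
  row2 -= 5·row0 → [0,20,-14,11]
  row3 -= -5·row0 → [0,-12,14,-3]
  row2 -= 5·row1 → [0,0,1,1]
  row3 -= -3·row1 → [0,0,5,3]
  row3 -= 5·row2 → [0,0,0,-2]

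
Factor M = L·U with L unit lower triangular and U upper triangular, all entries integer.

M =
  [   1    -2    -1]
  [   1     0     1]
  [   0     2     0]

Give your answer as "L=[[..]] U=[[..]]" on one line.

  R1 -= 1·R0 → [0,2,2]
  R2 -= 0·R0 → [0,2,0]
  R2 -= 1·R1 → [0,0,-2]

L=[[1,0,0],[1,1,0],[0,1,1]] U=[[1,-2,-1],[0,2,2],[0,0,-2]]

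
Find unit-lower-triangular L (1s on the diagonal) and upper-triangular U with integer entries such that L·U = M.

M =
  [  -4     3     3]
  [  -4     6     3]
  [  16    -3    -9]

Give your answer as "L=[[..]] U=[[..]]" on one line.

L=[[1,0,0],[1,1,0],[-4,3,1]] U=[[-4,3,3],[0,3,0],[0,0,3]]

  R1 -= 1·R0 → [0,3,0]
  R2 -= -4·R0 → [0,9,3]
  R2 -= 3·R1 → [0,0,3]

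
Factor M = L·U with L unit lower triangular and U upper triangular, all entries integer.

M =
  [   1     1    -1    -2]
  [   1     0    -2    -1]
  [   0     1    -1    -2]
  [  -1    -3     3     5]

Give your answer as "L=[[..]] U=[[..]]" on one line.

  R1 -= 1·R0 → [0,-1,-1,1]
  R2 -= 0·R0 → [0,1,-1,-2]
  R3 -= -1·R0 → [0,-2,2,3]
  R2 -= -1·R1 → [0,0,-2,-1]
  R3 -= 2·R1 → [0,0,4,1]
  R3 -= -2·R2 → [0,0,0,-1]

L=[[1,0,0,0],[1,1,0,0],[0,-1,1,0],[-1,2,-2,1]] U=[[1,1,-1,-2],[0,-1,-1,1],[0,0,-2,-1],[0,0,0,-1]]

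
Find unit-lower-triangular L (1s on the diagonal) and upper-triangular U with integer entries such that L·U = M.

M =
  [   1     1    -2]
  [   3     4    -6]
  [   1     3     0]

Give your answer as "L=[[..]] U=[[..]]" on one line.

L=[[1,0,0],[3,1,0],[1,2,1]] U=[[1,1,-2],[0,1,0],[0,0,2]]

  r1 -= 3·r0 → [0,1,0]
  r2 -= 1·r0 → [0,2,2]
  r2 -= 2·r1 → [0,0,2]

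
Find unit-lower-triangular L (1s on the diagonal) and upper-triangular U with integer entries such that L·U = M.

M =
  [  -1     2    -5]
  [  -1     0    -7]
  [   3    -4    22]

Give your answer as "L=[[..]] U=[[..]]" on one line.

  row1 -= 1·row0 → [0,-2,-2]
  row2 -= -3·row0 → [0,2,7]
  row2 -= -1·row1 → [0,0,5]

L=[[1,0,0],[1,1,0],[-3,-1,1]] U=[[-1,2,-5],[0,-2,-2],[0,0,5]]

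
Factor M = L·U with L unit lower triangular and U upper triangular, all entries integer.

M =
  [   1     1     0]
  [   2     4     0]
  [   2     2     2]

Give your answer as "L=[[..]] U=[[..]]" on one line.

  R1 -= 2·R0 → [0,2,0]
  R2 -= 2·R0 → [0,0,2]
  R2 -= 0·R1 → [0,0,2]

L=[[1,0,0],[2,1,0],[2,0,1]] U=[[1,1,0],[0,2,0],[0,0,2]]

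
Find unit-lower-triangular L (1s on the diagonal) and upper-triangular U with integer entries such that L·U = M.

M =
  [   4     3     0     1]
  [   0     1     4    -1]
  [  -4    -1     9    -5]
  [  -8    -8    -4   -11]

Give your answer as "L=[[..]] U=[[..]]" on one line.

  R1 -= 0·R0 → [0,1,4,-1]
  R2 -= -1·R0 → [0,2,9,-4]
  R3 -= -2·R0 → [0,-2,-4,-9]
  R2 -= 2·R1 → [0,0,1,-2]
  R3 -= -2·R1 → [0,0,4,-11]
  R3 -= 4·R2 → [0,0,0,-3]

L=[[1,0,0,0],[0,1,0,0],[-1,2,1,0],[-2,-2,4,1]] U=[[4,3,0,1],[0,1,4,-1],[0,0,1,-2],[0,0,0,-3]]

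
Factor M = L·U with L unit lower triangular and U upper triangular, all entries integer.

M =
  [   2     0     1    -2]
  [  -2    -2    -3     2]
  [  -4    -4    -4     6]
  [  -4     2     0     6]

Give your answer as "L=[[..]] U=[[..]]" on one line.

L=[[1,0,0,0],[-1,1,0,0],[-2,2,1,0],[-2,-1,0,1]] U=[[2,0,1,-2],[0,-2,-2,0],[0,0,2,2],[0,0,0,2]]

  r1 -= -1·r0 → [0,-2,-2,0]
  r2 -= -2·r0 → [0,-4,-2,2]
  r3 -= -2·r0 → [0,2,2,2]
  r2 -= 2·r1 → [0,0,2,2]
  r3 -= -1·r1 → [0,0,0,2]
  r3 -= 0·r2 → [0,0,0,2]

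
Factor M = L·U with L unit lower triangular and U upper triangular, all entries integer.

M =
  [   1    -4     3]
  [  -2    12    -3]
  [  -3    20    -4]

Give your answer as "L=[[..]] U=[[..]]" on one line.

L=[[1,0,0],[-2,1,0],[-3,2,1]] U=[[1,-4,3],[0,4,3],[0,0,-1]]

  row1 -= -2·row0 → [0,4,3]
  row2 -= -3·row0 → [0,8,5]
  row2 -= 2·row1 → [0,0,-1]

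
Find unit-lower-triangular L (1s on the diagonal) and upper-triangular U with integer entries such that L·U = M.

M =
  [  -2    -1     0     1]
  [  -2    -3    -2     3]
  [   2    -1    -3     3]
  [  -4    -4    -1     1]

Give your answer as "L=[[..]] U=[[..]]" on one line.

  r1 -= 1·r0 → [0,-2,-2,2]
  r2 -= -1·r0 → [0,-2,-3,4]
  r3 -= 2·r0 → [0,-2,-1,-1]
  r2 -= 1·r1 → [0,0,-1,2]
  r3 -= 1·r1 → [0,0,1,-3]
  r3 -= -1·r2 → [0,0,0,-1]

L=[[1,0,0,0],[1,1,0,0],[-1,1,1,0],[2,1,-1,1]] U=[[-2,-1,0,1],[0,-2,-2,2],[0,0,-1,2],[0,0,0,-1]]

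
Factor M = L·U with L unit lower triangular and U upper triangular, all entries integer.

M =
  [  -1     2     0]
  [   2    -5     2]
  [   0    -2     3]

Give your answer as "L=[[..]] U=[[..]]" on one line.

  R1 -= -2·R0 → [0,-1,2]
  R2 -= 0·R0 → [0,-2,3]
  R2 -= 2·R1 → [0,0,-1]

L=[[1,0,0],[-2,1,0],[0,2,1]] U=[[-1,2,0],[0,-1,2],[0,0,-1]]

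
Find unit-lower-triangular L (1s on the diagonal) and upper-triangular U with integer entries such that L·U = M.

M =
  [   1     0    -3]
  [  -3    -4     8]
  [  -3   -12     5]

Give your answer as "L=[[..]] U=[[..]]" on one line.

  row1 -= -3·row0 → [0,-4,-1]
  row2 -= -3·row0 → [0,-12,-4]
  row2 -= 3·row1 → [0,0,-1]

L=[[1,0,0],[-3,1,0],[-3,3,1]] U=[[1,0,-3],[0,-4,-1],[0,0,-1]]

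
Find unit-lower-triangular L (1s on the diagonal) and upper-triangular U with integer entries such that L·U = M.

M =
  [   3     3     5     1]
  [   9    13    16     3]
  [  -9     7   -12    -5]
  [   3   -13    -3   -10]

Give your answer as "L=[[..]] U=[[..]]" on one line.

L=[[1,0,0,0],[3,1,0,0],[-3,4,1,0],[1,-4,4,1]] U=[[3,3,5,1],[0,4,1,0],[0,0,-1,-2],[0,0,0,-3]]

  r1 -= 3·r0 → [0,4,1,0]
  r2 -= -3·r0 → [0,16,3,-2]
  r3 -= 1·r0 → [0,-16,-8,-11]
  r2 -= 4·r1 → [0,0,-1,-2]
  r3 -= -4·r1 → [0,0,-4,-11]
  r3 -= 4·r2 → [0,0,0,-3]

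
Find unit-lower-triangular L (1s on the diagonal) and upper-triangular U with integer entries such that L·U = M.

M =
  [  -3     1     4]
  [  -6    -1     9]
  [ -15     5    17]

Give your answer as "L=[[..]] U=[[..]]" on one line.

L=[[1,0,0],[2,1,0],[5,0,1]] U=[[-3,1,4],[0,-3,1],[0,0,-3]]

  row1 -= 2·row0 → [0,-3,1]
  row2 -= 5·row0 → [0,0,-3]
  row2 -= 0·row1 → [0,0,-3]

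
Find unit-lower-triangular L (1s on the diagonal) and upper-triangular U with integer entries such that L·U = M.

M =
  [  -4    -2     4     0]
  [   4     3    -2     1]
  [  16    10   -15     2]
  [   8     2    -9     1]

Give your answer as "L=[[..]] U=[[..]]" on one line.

L=[[1,0,0,0],[-1,1,0,0],[-4,2,1,0],[-2,-2,-1,1]] U=[[-4,-2,4,0],[0,1,2,1],[0,0,-3,0],[0,0,0,3]]

  row1 -= -1·row0 → [0,1,2,1]
  row2 -= -4·row0 → [0,2,1,2]
  row3 -= -2·row0 → [0,-2,-1,1]
  row2 -= 2·row1 → [0,0,-3,0]
  row3 -= -2·row1 → [0,0,3,3]
  row3 -= -1·row2 → [0,0,0,3]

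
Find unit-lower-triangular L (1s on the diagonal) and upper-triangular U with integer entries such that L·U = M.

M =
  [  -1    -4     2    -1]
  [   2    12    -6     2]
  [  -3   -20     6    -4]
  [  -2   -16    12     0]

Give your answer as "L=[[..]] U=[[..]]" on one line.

L=[[1,0,0,0],[-2,1,0,0],[3,-2,1,0],[2,-2,-1,1]] U=[[-1,-4,2,-1],[0,4,-2,0],[0,0,-4,-1],[0,0,0,1]]

  row1 -= -2·row0 → [0,4,-2,0]
  row2 -= 3·row0 → [0,-8,0,-1]
  row3 -= 2·row0 → [0,-8,8,2]
  row2 -= -2·row1 → [0,0,-4,-1]
  row3 -= -2·row1 → [0,0,4,2]
  row3 -= -1·row2 → [0,0,0,1]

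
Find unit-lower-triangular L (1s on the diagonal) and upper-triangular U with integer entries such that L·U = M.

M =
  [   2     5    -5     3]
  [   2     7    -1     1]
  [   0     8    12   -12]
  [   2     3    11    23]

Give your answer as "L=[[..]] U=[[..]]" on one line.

L=[[1,0,0,0],[1,1,0,0],[0,4,1,0],[1,-1,-5,1]] U=[[2,5,-5,3],[0,2,4,-2],[0,0,-4,-4],[0,0,0,-2]]

  row1 -= 1·row0 → [0,2,4,-2]
  row2 -= 0·row0 → [0,8,12,-12]
  row3 -= 1·row0 → [0,-2,16,20]
  row2 -= 4·row1 → [0,0,-4,-4]
  row3 -= -1·row1 → [0,0,20,18]
  row3 -= -5·row2 → [0,0,0,-2]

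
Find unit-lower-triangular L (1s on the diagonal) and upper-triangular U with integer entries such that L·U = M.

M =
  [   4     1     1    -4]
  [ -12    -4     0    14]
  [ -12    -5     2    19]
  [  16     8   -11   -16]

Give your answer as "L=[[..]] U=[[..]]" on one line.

L=[[1,0,0,0],[-3,1,0,0],[-3,2,1,0],[4,-4,3,1]] U=[[4,1,1,-4],[0,-1,3,2],[0,0,-1,3],[0,0,0,-1]]

  row1 -= -3·row0 → [0,-1,3,2]
  row2 -= -3·row0 → [0,-2,5,7]
  row3 -= 4·row0 → [0,4,-15,0]
  row2 -= 2·row1 → [0,0,-1,3]
  row3 -= -4·row1 → [0,0,-3,8]
  row3 -= 3·row2 → [0,0,0,-1]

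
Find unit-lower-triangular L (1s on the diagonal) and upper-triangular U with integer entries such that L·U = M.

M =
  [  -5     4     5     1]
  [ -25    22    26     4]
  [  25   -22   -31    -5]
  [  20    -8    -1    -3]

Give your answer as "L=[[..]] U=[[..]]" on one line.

  r1 -= 5·r0 → [0,2,1,-1]
  r2 -= -5·r0 → [0,-2,-6,0]
  r3 -= -4·r0 → [0,8,19,1]
  r2 -= -1·r1 → [0,0,-5,-1]
  r3 -= 4·r1 → [0,0,15,5]
  r3 -= -3·r2 → [0,0,0,2]

L=[[1,0,0,0],[5,1,0,0],[-5,-1,1,0],[-4,4,-3,1]] U=[[-5,4,5,1],[0,2,1,-1],[0,0,-5,-1],[0,0,0,2]]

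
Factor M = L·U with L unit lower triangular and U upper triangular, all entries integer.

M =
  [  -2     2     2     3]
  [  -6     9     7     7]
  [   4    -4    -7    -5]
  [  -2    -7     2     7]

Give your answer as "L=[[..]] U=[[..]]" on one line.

L=[[1,0,0,0],[3,1,0,0],[-2,0,1,0],[1,-3,-1,1]] U=[[-2,2,2,3],[0,3,1,-2],[0,0,-3,1],[0,0,0,-1]]

  R1 -= 3·R0 → [0,3,1,-2]
  R2 -= -2·R0 → [0,0,-3,1]
  R3 -= 1·R0 → [0,-9,0,4]
  R2 -= 0·R1 → [0,0,-3,1]
  R3 -= -3·R1 → [0,0,3,-2]
  R3 -= -1·R2 → [0,0,0,-1]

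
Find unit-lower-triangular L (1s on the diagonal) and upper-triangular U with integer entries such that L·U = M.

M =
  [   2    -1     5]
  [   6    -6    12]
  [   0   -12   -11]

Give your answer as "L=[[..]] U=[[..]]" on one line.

  R1 -= 3·R0 → [0,-3,-3]
  R2 -= 0·R0 → [0,-12,-11]
  R2 -= 4·R1 → [0,0,1]

L=[[1,0,0],[3,1,0],[0,4,1]] U=[[2,-1,5],[0,-3,-3],[0,0,1]]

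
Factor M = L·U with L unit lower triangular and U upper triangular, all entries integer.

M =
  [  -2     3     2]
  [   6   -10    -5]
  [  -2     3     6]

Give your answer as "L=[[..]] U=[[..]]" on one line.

L=[[1,0,0],[-3,1,0],[1,0,1]] U=[[-2,3,2],[0,-1,1],[0,0,4]]

  row1 -= -3·row0 → [0,-1,1]
  row2 -= 1·row0 → [0,0,4]
  row2 -= 0·row1 → [0,0,4]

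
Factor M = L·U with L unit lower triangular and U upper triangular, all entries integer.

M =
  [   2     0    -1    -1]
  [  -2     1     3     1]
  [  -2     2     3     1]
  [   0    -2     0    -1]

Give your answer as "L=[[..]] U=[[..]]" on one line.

L=[[1,0,0,0],[-1,1,0,0],[-1,2,1,0],[0,-2,-2,1]] U=[[2,0,-1,-1],[0,1,2,0],[0,0,-2,0],[0,0,0,-1]]

  R1 -= -1·R0 → [0,1,2,0]
  R2 -= -1·R0 → [0,2,2,0]
  R3 -= 0·R0 → [0,-2,0,-1]
  R2 -= 2·R1 → [0,0,-2,0]
  R3 -= -2·R1 → [0,0,4,-1]
  R3 -= -2·R2 → [0,0,0,-1]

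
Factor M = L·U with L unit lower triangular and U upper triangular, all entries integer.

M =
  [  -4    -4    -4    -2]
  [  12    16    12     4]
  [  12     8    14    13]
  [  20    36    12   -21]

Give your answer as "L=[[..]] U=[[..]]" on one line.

  row1 -= -3·row0 → [0,4,0,-2]
  row2 -= -3·row0 → [0,-4,2,7]
  row3 -= -5·row0 → [0,16,-8,-31]
  row2 -= -1·row1 → [0,0,2,5]
  row3 -= 4·row1 → [0,0,-8,-23]
  row3 -= -4·row2 → [0,0,0,-3]

L=[[1,0,0,0],[-3,1,0,0],[-3,-1,1,0],[-5,4,-4,1]] U=[[-4,-4,-4,-2],[0,4,0,-2],[0,0,2,5],[0,0,0,-3]]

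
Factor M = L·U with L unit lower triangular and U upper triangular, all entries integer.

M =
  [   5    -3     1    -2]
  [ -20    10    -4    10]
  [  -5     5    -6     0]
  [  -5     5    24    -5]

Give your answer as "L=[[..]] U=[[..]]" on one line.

  r1 -= -4·r0 → [0,-2,0,2]
  r2 -= -1·r0 → [0,2,-5,-2]
  r3 -= -1·r0 → [0,2,25,-7]
  r2 -= -1·r1 → [0,0,-5,0]
  r3 -= -1·r1 → [0,0,25,-5]
  r3 -= -5·r2 → [0,0,0,-5]

L=[[1,0,0,0],[-4,1,0,0],[-1,-1,1,0],[-1,-1,-5,1]] U=[[5,-3,1,-2],[0,-2,0,2],[0,0,-5,0],[0,0,0,-5]]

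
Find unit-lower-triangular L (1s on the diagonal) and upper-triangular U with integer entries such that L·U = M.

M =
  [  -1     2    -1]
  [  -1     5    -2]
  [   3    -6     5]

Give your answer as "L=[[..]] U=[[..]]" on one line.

  r1 -= 1·r0 → [0,3,-1]
  r2 -= -3·r0 → [0,0,2]
  r2 -= 0·r1 → [0,0,2]

L=[[1,0,0],[1,1,0],[-3,0,1]] U=[[-1,2,-1],[0,3,-1],[0,0,2]]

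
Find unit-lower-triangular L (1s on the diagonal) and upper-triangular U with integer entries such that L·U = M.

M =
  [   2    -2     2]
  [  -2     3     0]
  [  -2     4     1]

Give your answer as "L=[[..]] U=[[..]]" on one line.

L=[[1,0,0],[-1,1,0],[-1,2,1]] U=[[2,-2,2],[0,1,2],[0,0,-1]]

  row1 -= -1·row0 → [0,1,2]
  row2 -= -1·row0 → [0,2,3]
  row2 -= 2·row1 → [0,0,-1]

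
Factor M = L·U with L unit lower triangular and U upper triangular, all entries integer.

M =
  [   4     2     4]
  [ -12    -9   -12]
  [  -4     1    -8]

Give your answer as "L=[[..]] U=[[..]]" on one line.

  row1 -= -3·row0 → [0,-3,0]
  row2 -= -1·row0 → [0,3,-4]
  row2 -= -1·row1 → [0,0,-4]

L=[[1,0,0],[-3,1,0],[-1,-1,1]] U=[[4,2,4],[0,-3,0],[0,0,-4]]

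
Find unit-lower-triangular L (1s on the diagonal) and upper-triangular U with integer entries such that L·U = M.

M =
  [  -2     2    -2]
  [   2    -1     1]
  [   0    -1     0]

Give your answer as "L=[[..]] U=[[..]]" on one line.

L=[[1,0,0],[-1,1,0],[0,-1,1]] U=[[-2,2,-2],[0,1,-1],[0,0,-1]]

  row1 -= -1·row0 → [0,1,-1]
  row2 -= 0·row0 → [0,-1,0]
  row2 -= -1·row1 → [0,0,-1]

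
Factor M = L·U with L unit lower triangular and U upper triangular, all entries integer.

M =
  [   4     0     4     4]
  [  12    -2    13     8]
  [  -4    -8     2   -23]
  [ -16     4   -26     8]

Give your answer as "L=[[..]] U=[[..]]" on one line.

L=[[1,0,0,0],[3,1,0,0],[-1,4,1,0],[-4,-2,-4,1]] U=[[4,0,4,4],[0,-2,1,-4],[0,0,2,-3],[0,0,0,4]]

  r1 -= 3·r0 → [0,-2,1,-4]
  r2 -= -1·r0 → [0,-8,6,-19]
  r3 -= -4·r0 → [0,4,-10,24]
  r2 -= 4·r1 → [0,0,2,-3]
  r3 -= -2·r1 → [0,0,-8,16]
  r3 -= -4·r2 → [0,0,0,4]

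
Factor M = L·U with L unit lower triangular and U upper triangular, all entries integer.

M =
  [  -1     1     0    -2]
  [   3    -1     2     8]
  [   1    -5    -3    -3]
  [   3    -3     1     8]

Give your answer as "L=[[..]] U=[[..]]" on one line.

L=[[1,0,0,0],[-3,1,0,0],[-1,-2,1,0],[-3,0,1,1]] U=[[-1,1,0,-2],[0,2,2,2],[0,0,1,-1],[0,0,0,3]]

  row1 -= -3·row0 → [0,2,2,2]
  row2 -= -1·row0 → [0,-4,-3,-5]
  row3 -= -3·row0 → [0,0,1,2]
  row2 -= -2·row1 → [0,0,1,-1]
  row3 -= 0·row1 → [0,0,1,2]
  row3 -= 1·row2 → [0,0,0,3]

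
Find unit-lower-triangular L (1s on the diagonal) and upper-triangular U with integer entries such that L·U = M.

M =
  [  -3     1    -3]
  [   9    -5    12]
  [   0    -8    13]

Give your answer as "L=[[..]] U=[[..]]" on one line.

L=[[1,0,0],[-3,1,0],[0,4,1]] U=[[-3,1,-3],[0,-2,3],[0,0,1]]

  row1 -= -3·row0 → [0,-2,3]
  row2 -= 0·row0 → [0,-8,13]
  row2 -= 4·row1 → [0,0,1]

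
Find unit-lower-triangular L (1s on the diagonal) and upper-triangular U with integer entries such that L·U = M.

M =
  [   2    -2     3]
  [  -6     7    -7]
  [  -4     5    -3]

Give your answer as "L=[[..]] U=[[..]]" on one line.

L=[[1,0,0],[-3,1,0],[-2,1,1]] U=[[2,-2,3],[0,1,2],[0,0,1]]

  r1 -= -3·r0 → [0,1,2]
  r2 -= -2·r0 → [0,1,3]
  r2 -= 1·r1 → [0,0,1]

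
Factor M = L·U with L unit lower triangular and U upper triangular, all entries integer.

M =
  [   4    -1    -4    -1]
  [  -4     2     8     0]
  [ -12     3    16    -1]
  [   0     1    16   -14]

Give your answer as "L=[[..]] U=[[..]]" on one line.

  R1 -= -1·R0 → [0,1,4,-1]
  R2 -= -3·R0 → [0,0,4,-4]
  R3 -= 0·R0 → [0,1,16,-14]
  R2 -= 0·R1 → [0,0,4,-4]
  R3 -= 1·R1 → [0,0,12,-13]
  R3 -= 3·R2 → [0,0,0,-1]

L=[[1,0,0,0],[-1,1,0,0],[-3,0,1,0],[0,1,3,1]] U=[[4,-1,-4,-1],[0,1,4,-1],[0,0,4,-4],[0,0,0,-1]]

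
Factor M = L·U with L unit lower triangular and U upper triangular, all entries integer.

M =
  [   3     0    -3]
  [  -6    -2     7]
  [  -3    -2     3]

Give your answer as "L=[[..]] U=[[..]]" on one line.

L=[[1,0,0],[-2,1,0],[-1,1,1]] U=[[3,0,-3],[0,-2,1],[0,0,-1]]

  r1 -= -2·r0 → [0,-2,1]
  r2 -= -1·r0 → [0,-2,0]
  r2 -= 1·r1 → [0,0,-1]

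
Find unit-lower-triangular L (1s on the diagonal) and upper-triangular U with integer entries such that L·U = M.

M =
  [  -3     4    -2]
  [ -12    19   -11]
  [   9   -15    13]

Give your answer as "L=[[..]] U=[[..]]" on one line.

L=[[1,0,0],[4,1,0],[-3,-1,1]] U=[[-3,4,-2],[0,3,-3],[0,0,4]]

  R1 -= 4·R0 → [0,3,-3]
  R2 -= -3·R0 → [0,-3,7]
  R2 -= -1·R1 → [0,0,4]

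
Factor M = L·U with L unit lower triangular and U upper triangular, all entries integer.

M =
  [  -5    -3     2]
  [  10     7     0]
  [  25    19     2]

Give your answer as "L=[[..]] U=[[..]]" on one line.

  row1 -= -2·row0 → [0,1,4]
  row2 -= -5·row0 → [0,4,12]
  row2 -= 4·row1 → [0,0,-4]

L=[[1,0,0],[-2,1,0],[-5,4,1]] U=[[-5,-3,2],[0,1,4],[0,0,-4]]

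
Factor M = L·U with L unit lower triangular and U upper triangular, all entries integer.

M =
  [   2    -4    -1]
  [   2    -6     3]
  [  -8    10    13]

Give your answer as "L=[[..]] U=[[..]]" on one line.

L=[[1,0,0],[1,1,0],[-4,3,1]] U=[[2,-4,-1],[0,-2,4],[0,0,-3]]

  r1 -= 1·r0 → [0,-2,4]
  r2 -= -4·r0 → [0,-6,9]
  r2 -= 3·r1 → [0,0,-3]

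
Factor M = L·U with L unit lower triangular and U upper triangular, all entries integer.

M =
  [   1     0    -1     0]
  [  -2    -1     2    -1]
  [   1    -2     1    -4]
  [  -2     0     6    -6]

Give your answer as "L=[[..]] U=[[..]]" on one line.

L=[[1,0,0,0],[-2,1,0,0],[1,2,1,0],[-2,0,2,1]] U=[[1,0,-1,0],[0,-1,0,-1],[0,0,2,-2],[0,0,0,-2]]

  row1 -= -2·row0 → [0,-1,0,-1]
  row2 -= 1·row0 → [0,-2,2,-4]
  row3 -= -2·row0 → [0,0,4,-6]
  row2 -= 2·row1 → [0,0,2,-2]
  row3 -= 0·row1 → [0,0,4,-6]
  row3 -= 2·row2 → [0,0,0,-2]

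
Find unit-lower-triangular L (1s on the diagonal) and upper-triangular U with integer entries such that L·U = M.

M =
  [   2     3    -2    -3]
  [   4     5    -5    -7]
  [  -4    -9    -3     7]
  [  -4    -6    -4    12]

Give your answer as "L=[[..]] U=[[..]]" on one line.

L=[[1,0,0,0],[2,1,0,0],[-2,3,1,0],[-2,0,2,1]] U=[[2,3,-2,-3],[0,-1,-1,-1],[0,0,-4,4],[0,0,0,-2]]

  r1 -= 2·r0 → [0,-1,-1,-1]
  r2 -= -2·r0 → [0,-3,-7,1]
  r3 -= -2·r0 → [0,0,-8,6]
  r2 -= 3·r1 → [0,0,-4,4]
  r3 -= 0·r1 → [0,0,-8,6]
  r3 -= 2·r2 → [0,0,0,-2]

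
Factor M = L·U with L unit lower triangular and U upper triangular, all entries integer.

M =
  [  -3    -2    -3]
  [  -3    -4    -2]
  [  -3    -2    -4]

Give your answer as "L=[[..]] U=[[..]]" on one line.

  r1 -= 1·r0 → [0,-2,1]
  r2 -= 1·r0 → [0,0,-1]
  r2 -= 0·r1 → [0,0,-1]

L=[[1,0,0],[1,1,0],[1,0,1]] U=[[-3,-2,-3],[0,-2,1],[0,0,-1]]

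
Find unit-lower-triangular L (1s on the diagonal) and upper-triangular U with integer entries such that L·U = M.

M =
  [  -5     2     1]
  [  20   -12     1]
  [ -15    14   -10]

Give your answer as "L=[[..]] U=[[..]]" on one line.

L=[[1,0,0],[-4,1,0],[3,-2,1]] U=[[-5,2,1],[0,-4,5],[0,0,-3]]

  R1 -= -4·R0 → [0,-4,5]
  R2 -= 3·R0 → [0,8,-13]
  R2 -= -2·R1 → [0,0,-3]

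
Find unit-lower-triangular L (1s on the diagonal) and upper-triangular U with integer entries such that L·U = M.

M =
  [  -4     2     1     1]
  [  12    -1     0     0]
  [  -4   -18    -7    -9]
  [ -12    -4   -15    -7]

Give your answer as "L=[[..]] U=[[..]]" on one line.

  row1 -= -3·row0 → [0,5,3,3]
  row2 -= 1·row0 → [0,-20,-8,-10]
  row3 -= 3·row0 → [0,-10,-18,-10]
  row2 -= -4·row1 → [0,0,4,2]
  row3 -= -2·row1 → [0,0,-12,-4]
  row3 -= -3·row2 → [0,0,0,2]

L=[[1,0,0,0],[-3,1,0,0],[1,-4,1,0],[3,-2,-3,1]] U=[[-4,2,1,1],[0,5,3,3],[0,0,4,2],[0,0,0,2]]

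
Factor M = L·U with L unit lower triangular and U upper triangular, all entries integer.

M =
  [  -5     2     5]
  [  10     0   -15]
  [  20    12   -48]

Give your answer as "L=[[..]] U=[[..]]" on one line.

  r1 -= -2·r0 → [0,4,-5]
  r2 -= -4·r0 → [0,20,-28]
  r2 -= 5·r1 → [0,0,-3]

L=[[1,0,0],[-2,1,0],[-4,5,1]] U=[[-5,2,5],[0,4,-5],[0,0,-3]]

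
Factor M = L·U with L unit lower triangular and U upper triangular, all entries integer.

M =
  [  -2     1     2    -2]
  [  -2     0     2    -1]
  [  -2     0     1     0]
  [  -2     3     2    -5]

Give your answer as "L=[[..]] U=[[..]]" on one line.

L=[[1,0,0,0],[1,1,0,0],[1,1,1,0],[1,-2,0,1]] U=[[-2,1,2,-2],[0,-1,0,1],[0,0,-1,1],[0,0,0,-1]]

  row1 -= 1·row0 → [0,-1,0,1]
  row2 -= 1·row0 → [0,-1,-1,2]
  row3 -= 1·row0 → [0,2,0,-3]
  row2 -= 1·row1 → [0,0,-1,1]
  row3 -= -2·row1 → [0,0,0,-1]
  row3 -= 0·row2 → [0,0,0,-1]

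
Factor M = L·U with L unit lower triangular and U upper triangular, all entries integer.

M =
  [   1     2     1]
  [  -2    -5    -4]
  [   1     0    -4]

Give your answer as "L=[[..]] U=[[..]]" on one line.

L=[[1,0,0],[-2,1,0],[1,2,1]] U=[[1,2,1],[0,-1,-2],[0,0,-1]]

  R1 -= -2·R0 → [0,-1,-2]
  R2 -= 1·R0 → [0,-2,-5]
  R2 -= 2·R1 → [0,0,-1]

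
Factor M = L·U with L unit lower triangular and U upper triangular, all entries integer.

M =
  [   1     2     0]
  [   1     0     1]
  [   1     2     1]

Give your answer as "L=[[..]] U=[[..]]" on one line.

L=[[1,0,0],[1,1,0],[1,0,1]] U=[[1,2,0],[0,-2,1],[0,0,1]]

  row1 -= 1·row0 → [0,-2,1]
  row2 -= 1·row0 → [0,0,1]
  row2 -= 0·row1 → [0,0,1]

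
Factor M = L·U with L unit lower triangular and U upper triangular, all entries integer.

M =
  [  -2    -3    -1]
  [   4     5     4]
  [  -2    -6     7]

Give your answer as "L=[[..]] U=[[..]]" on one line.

  row1 -= -2·row0 → [0,-1,2]
  row2 -= 1·row0 → [0,-3,8]
  row2 -= 3·row1 → [0,0,2]

L=[[1,0,0],[-2,1,0],[1,3,1]] U=[[-2,-3,-1],[0,-1,2],[0,0,2]]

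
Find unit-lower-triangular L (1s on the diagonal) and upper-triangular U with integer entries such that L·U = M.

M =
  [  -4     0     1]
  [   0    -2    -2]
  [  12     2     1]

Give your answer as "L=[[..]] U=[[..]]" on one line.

L=[[1,0,0],[0,1,0],[-3,-1,1]] U=[[-4,0,1],[0,-2,-2],[0,0,2]]

  r1 -= 0·r0 → [0,-2,-2]
  r2 -= -3·r0 → [0,2,4]
  r2 -= -1·r1 → [0,0,2]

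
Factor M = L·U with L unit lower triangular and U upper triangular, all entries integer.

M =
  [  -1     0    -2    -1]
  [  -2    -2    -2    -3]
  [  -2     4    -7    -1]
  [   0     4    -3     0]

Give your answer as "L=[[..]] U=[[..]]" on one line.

  r1 -= 2·r0 → [0,-2,2,-1]
  r2 -= 2·r0 → [0,4,-3,1]
  r3 -= 0·r0 → [0,4,-3,0]
  r2 -= -2·r1 → [0,0,1,-1]
  r3 -= -2·r1 → [0,0,1,-2]
  r3 -= 1·r2 → [0,0,0,-1]

L=[[1,0,0,0],[2,1,0,0],[2,-2,1,0],[0,-2,1,1]] U=[[-1,0,-2,-1],[0,-2,2,-1],[0,0,1,-1],[0,0,0,-1]]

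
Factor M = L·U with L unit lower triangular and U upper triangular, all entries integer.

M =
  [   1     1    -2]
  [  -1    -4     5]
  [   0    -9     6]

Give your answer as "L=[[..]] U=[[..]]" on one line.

  R1 -= -1·R0 → [0,-3,3]
  R2 -= 0·R0 → [0,-9,6]
  R2 -= 3·R1 → [0,0,-3]

L=[[1,0,0],[-1,1,0],[0,3,1]] U=[[1,1,-2],[0,-3,3],[0,0,-3]]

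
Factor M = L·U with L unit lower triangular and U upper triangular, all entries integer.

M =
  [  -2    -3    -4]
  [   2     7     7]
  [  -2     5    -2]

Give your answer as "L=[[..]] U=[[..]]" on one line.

L=[[1,0,0],[-1,1,0],[1,2,1]] U=[[-2,-3,-4],[0,4,3],[0,0,-4]]

  R1 -= -1·R0 → [0,4,3]
  R2 -= 1·R0 → [0,8,2]
  R2 -= 2·R1 → [0,0,-4]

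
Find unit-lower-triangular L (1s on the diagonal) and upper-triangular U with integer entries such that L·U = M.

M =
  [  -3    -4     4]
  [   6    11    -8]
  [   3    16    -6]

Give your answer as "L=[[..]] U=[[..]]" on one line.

L=[[1,0,0],[-2,1,0],[-1,4,1]] U=[[-3,-4,4],[0,3,0],[0,0,-2]]

  R1 -= -2·R0 → [0,3,0]
  R2 -= -1·R0 → [0,12,-2]
  R2 -= 4·R1 → [0,0,-2]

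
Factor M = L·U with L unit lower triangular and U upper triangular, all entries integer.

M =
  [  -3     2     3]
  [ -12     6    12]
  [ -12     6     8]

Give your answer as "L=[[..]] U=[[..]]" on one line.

L=[[1,0,0],[4,1,0],[4,1,1]] U=[[-3,2,3],[0,-2,0],[0,0,-4]]

  R1 -= 4·R0 → [0,-2,0]
  R2 -= 4·R0 → [0,-2,-4]
  R2 -= 1·R1 → [0,0,-4]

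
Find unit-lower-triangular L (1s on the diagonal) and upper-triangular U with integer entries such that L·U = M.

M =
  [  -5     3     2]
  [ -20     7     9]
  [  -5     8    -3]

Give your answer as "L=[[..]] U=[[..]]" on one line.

  r1 -= 4·r0 → [0,-5,1]
  r2 -= 1·r0 → [0,5,-5]
  r2 -= -1·r1 → [0,0,-4]

L=[[1,0,0],[4,1,0],[1,-1,1]] U=[[-5,3,2],[0,-5,1],[0,0,-4]]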